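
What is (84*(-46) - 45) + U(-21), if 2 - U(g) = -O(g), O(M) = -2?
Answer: -3909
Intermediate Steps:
U(g) = 0 (U(g) = 2 - (-1)*(-2) = 2 - 1*2 = 2 - 2 = 0)
(84*(-46) - 45) + U(-21) = (84*(-46) - 45) + 0 = (-3864 - 45) + 0 = -3909 + 0 = -3909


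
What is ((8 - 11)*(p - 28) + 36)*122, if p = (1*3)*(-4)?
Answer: 19032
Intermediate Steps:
p = -12 (p = 3*(-4) = -12)
((8 - 11)*(p - 28) + 36)*122 = ((8 - 11)*(-12 - 28) + 36)*122 = (-3*(-40) + 36)*122 = (120 + 36)*122 = 156*122 = 19032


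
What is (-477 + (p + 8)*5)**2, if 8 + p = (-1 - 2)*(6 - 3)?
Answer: 272484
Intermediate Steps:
p = -17 (p = -8 + (-1 - 2)*(6 - 3) = -8 - 3*3 = -8 - 9 = -17)
(-477 + (p + 8)*5)**2 = (-477 + (-17 + 8)*5)**2 = (-477 - 9*5)**2 = (-477 - 45)**2 = (-522)**2 = 272484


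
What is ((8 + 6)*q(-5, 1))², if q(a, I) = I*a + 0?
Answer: 4900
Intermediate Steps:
q(a, I) = I*a
((8 + 6)*q(-5, 1))² = ((8 + 6)*(1*(-5)))² = (14*(-5))² = (-70)² = 4900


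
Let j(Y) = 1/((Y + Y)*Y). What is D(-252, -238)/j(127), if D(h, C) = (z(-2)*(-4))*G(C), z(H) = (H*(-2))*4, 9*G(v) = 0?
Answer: 0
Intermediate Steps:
G(v) = 0 (G(v) = (⅑)*0 = 0)
z(H) = -8*H (z(H) = -2*H*4 = -8*H)
D(h, C) = 0 (D(h, C) = (-8*(-2)*(-4))*0 = (16*(-4))*0 = -64*0 = 0)
j(Y) = 1/(2*Y²) (j(Y) = 1/(((2*Y))*Y) = (1/(2*Y))/Y = 1/(2*Y²))
D(-252, -238)/j(127) = 0/(((½)/127²)) = 0/(((½)*(1/16129))) = 0/(1/32258) = 0*32258 = 0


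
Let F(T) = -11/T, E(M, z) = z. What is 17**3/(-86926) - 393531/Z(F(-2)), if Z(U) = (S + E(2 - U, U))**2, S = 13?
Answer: -136839028721/119001694 ≈ -1149.9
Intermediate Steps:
Z(U) = (13 + U)**2
17**3/(-86926) - 393531/Z(F(-2)) = 17**3/(-86926) - 393531/(13 - 11/(-2))**2 = 4913*(-1/86926) - 393531/(13 - 11*(-1/2))**2 = -4913/86926 - 393531/(13 + 11/2)**2 = -4913/86926 - 393531/((37/2)**2) = -4913/86926 - 393531/1369/4 = -4913/86926 - 393531*4/1369 = -4913/86926 - 1574124/1369 = -136839028721/119001694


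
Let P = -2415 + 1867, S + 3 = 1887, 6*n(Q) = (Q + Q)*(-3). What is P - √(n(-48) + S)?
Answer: -548 - 2*√483 ≈ -591.95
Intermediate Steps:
n(Q) = -Q (n(Q) = ((Q + Q)*(-3))/6 = ((2*Q)*(-3))/6 = (-6*Q)/6 = -Q)
S = 1884 (S = -3 + 1887 = 1884)
P = -548
P - √(n(-48) + S) = -548 - √(-1*(-48) + 1884) = -548 - √(48 + 1884) = -548 - √1932 = -548 - 2*√483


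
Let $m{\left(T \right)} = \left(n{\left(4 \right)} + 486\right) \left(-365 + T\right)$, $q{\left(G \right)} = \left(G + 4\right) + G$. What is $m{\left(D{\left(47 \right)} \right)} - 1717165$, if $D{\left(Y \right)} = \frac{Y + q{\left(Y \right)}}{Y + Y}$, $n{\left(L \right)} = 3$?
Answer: $- \frac{178120195}{94} \approx -1.8949 \cdot 10^{6}$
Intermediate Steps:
$q{\left(G \right)} = 4 + 2 G$ ($q{\left(G \right)} = \left(4 + G\right) + G = 4 + 2 G$)
$D{\left(Y \right)} = \frac{4 + 3 Y}{2 Y}$ ($D{\left(Y \right)} = \frac{Y + \left(4 + 2 Y\right)}{Y + Y} = \frac{4 + 3 Y}{2 Y}$)
$m{\left(T \right)} = -178485 + 489 T$ ($m{\left(T \right)} = \left(3 + 486\right) \left(-365 + T\right) = 489 \left(-365 + T\right) = -178485 + 489 T$)
$m{\left(D{\left(47 \right)} \right)} - 1717165 = \left(-178485 + 489 \left(\frac{3}{2} + \frac{2}{47}\right)\right) - 1717165 = \left(-178485 + 489 \cdot \frac{145}{94}\right) - 1717165 = \left(-178485 + \frac{70905}{94}\right) - 1717165 = - \frac{16706685}{94} - 1717165 = - \frac{178120195}{94}$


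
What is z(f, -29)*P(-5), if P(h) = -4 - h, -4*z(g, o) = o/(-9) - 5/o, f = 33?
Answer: -443/522 ≈ -0.84866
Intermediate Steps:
z(g, o) = o/36 + 5/(4*o) (z(g, o) = -(o/(-9) - 5/o)/4 = -(o*(-⅑) - 5/o)/4 = -(-o/9 - 5/o)/4 = -(-5/o - o/9)/4 = o/36 + 5/(4*o))
z(f, -29)*P(-5) = ((1/36)*(45 + (-29)²)/(-29))*(-4 - 1*(-5)) = ((1/36)*(-1/29)*(45 + 841))*(-4 + 5) = ((1/36)*(-1/29)*886)*1 = -443/522*1 = -443/522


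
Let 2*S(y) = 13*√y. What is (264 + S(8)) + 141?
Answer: 405 + 13*√2 ≈ 423.38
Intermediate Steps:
S(y) = 13*√y/2 (S(y) = (13*√y)/2 = 13*√y/2)
(264 + S(8)) + 141 = (264 + 13*√8/2) + 141 = (264 + 13*(2*√2)/2) + 141 = (264 + 13*√2) + 141 = 405 + 13*√2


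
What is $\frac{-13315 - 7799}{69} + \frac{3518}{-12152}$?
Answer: $- \frac{1861015}{6076} \approx -306.29$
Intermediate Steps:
$\frac{-13315 - 7799}{69} + \frac{3518}{-12152} = \left(-13315 - 7799\right) \frac{1}{69} + 3518 \left(- \frac{1}{12152}\right) = \left(-21114\right) \frac{1}{69} - \frac{1759}{6076} = -306 - \frac{1759}{6076} = - \frac{1861015}{6076}$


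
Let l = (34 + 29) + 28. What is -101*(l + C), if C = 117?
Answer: -21008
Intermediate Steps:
l = 91 (l = 63 + 28 = 91)
-101*(l + C) = -101*(91 + 117) = -101*208 = -21008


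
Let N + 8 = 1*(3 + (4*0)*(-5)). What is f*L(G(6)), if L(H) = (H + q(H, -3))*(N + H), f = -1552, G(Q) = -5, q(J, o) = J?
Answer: -155200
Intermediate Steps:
N = -5 (N = -8 + 1*(3 + (4*0)*(-5)) = -8 + 1*(3 + 0*(-5)) = -8 + 1*(3 + 0) = -8 + 1*3 = -8 + 3 = -5)
L(H) = 2*H*(-5 + H) (L(H) = (H + H)*(-5 + H) = (2*H)*(-5 + H) = 2*H*(-5 + H))
f*L(G(6)) = -3104*(-5)*(-5 - 5) = -3104*(-5)*(-10) = -1552*100 = -155200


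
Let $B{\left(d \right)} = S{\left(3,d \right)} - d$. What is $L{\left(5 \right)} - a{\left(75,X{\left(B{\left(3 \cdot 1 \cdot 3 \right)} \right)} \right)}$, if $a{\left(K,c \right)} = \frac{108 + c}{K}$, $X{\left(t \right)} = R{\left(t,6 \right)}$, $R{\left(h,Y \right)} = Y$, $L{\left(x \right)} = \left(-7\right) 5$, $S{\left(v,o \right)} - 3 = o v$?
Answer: $- \frac{913}{25} \approx -36.52$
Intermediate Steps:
$S{\left(v,o \right)} = 3 + o v$
$L{\left(x \right)} = -35$
$B{\left(d \right)} = 3 + 2 d$ ($B{\left(d \right)} = \left(3 + d 3\right) - d = \left(3 + 3 d\right) - d = 3 + 2 d$)
$X{\left(t \right)} = 6$
$a{\left(K,c \right)} = \frac{108 + c}{K}$
$L{\left(5 \right)} - a{\left(75,X{\left(B{\left(3 \cdot 1 \cdot 3 \right)} \right)} \right)} = -35 - \frac{108 + 6}{75} = -35 - \frac{1}{75} \cdot 114 = -35 - \frac{38}{25} = - \frac{913}{25}$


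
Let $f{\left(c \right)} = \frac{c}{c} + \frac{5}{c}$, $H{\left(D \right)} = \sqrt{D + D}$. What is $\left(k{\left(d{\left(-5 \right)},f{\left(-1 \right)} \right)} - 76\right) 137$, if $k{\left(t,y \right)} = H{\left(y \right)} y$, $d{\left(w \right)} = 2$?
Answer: $-10412 - 1096 i \sqrt{2} \approx -10412.0 - 1550.0 i$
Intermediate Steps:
$H{\left(D \right)} = \sqrt{2} \sqrt{D}$ ($H{\left(D \right)} = \sqrt{2 D} = \sqrt{2} \sqrt{D}$)
$f{\left(c \right)} = 1 + \frac{5}{c}$
$k{\left(t,y \right)} = \sqrt{2} y^{\frac{3}{2}}$ ($k{\left(t,y \right)} = \sqrt{2} \sqrt{y} y = \sqrt{2} y^{\frac{3}{2}}$)
$\left(k{\left(d{\left(-5 \right)},f{\left(-1 \right)} \right)} - 76\right) 137 = \left(\sqrt{2} \left(\frac{5 - 1}{-1}\right)^{\frac{3}{2}} - 76\right) 137 = \left(\sqrt{2} \left(\left(-1\right) 4\right)^{\frac{3}{2}} - 76\right) 137 = \left(\sqrt{2} \left(-4\right)^{\frac{3}{2}} - 76\right) 137 = \left(\sqrt{2} \left(- 8 i\right) - 76\right) 137 = \left(- 8 i \sqrt{2} - 76\right) 137 = \left(-76 - 8 i \sqrt{2}\right) 137 = -10412 - 1096 i \sqrt{2}$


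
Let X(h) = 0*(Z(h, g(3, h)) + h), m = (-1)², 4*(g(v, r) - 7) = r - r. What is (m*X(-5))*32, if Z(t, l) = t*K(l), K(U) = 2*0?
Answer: 0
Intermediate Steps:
g(v, r) = 7 (g(v, r) = 7 + (r - r)/4 = 7 + (¼)*0 = 7 + 0 = 7)
K(U) = 0
Z(t, l) = 0 (Z(t, l) = t*0 = 0)
m = 1
X(h) = 0 (X(h) = 0*(0 + h) = 0*h = 0)
(m*X(-5))*32 = (1*0)*32 = 0*32 = 0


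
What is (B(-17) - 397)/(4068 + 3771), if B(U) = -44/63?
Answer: -25055/493857 ≈ -0.050733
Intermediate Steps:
B(U) = -44/63 (B(U) = -44*1/63 = -44/63)
(B(-17) - 397)/(4068 + 3771) = (-44/63 - 397)/(4068 + 3771) = -25055/63/7839 = -25055/63*1/7839 = -25055/493857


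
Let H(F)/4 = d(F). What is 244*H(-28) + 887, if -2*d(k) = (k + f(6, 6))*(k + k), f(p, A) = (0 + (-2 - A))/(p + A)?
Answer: -2347547/3 ≈ -7.8252e+5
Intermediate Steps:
f(p, A) = (-2 - A)/(A + p)
d(k) = -k*(-2/3 + k) (d(k) = -(k + (-2 - 1*6)/(6 + 6))*(k + k)/2 = -(k + (-2 - 6)/12)*2*k/2 = -(k + (1/12)*(-8))*2*k/2 = -(k - 2/3)*2*k/2 = -(-2/3 + k)*2*k/2 = -k*(-2/3 + k))
H(F) = 4*F*(2 - 3*F)/3 (H(F) = 4*(F*(2 - 3*F)/3) = 4*F*(2 - 3*F)/3)
244*H(-28) + 887 = 244*((4/3)*(-28)*(2 - 3*(-28))) + 887 = 244*((4/3)*(-28)*(2 + 84)) + 887 = 244*((4/3)*(-28)*86) + 887 = 244*(-9632/3) + 887 = -2350208/3 + 887 = -2347547/3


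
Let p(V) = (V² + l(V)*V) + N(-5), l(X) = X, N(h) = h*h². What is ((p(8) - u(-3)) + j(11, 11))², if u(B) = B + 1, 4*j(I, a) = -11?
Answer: 81/16 ≈ 5.0625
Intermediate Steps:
N(h) = h³
j(I, a) = -11/4 (j(I, a) = (¼)*(-11) = -11/4)
u(B) = 1 + B
p(V) = -125 + 2*V² (p(V) = (V² + V*V) + (-5)³ = (V² + V²) - 125 = 2*V² - 125 = -125 + 2*V²)
((p(8) - u(-3)) + j(11, 11))² = (((-125 + 2*8²) - (1 - 3)) - 11/4)² = (((-125 + 2*64) - 1*(-2)) - 11/4)² = (((-125 + 128) + 2) - 11/4)² = ((3 + 2) - 11/4)² = (5 - 11/4)² = (9/4)² = 81/16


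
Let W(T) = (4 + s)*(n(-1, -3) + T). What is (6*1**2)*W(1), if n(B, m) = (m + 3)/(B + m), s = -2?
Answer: 12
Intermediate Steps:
n(B, m) = (3 + m)/(B + m)
W(T) = 2*T (W(T) = (4 - 2)*((3 - 3)/(-1 - 3) + T) = 2*(0/(-4) + T) = 2*(-1/4*0 + T) = 2*(0 + T) = 2*T)
(6*1**2)*W(1) = (6*1**2)*(2*1) = (6*1)*2 = 6*2 = 12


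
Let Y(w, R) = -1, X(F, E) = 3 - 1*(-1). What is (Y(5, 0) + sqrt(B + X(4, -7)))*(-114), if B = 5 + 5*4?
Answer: 114 - 114*sqrt(29) ≈ -499.91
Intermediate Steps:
X(F, E) = 4 (X(F, E) = 3 + 1 = 4)
B = 25 (B = 5 + 20 = 25)
(Y(5, 0) + sqrt(B + X(4, -7)))*(-114) = (-1 + sqrt(25 + 4))*(-114) = (-1 + sqrt(29))*(-114) = 114 - 114*sqrt(29)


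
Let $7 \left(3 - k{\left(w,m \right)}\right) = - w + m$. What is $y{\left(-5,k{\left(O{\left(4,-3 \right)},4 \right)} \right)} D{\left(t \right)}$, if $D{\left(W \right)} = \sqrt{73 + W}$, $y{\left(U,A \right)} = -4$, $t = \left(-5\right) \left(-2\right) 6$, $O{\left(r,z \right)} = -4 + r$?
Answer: $- 4 \sqrt{133} \approx -46.13$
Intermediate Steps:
$k{\left(w,m \right)} = 3 - \frac{m}{7} + \frac{w}{7}$ ($k{\left(w,m \right)} = 3 - \frac{- w + m}{7} = 3 - \frac{m - w}{7} = 3 - \left(- \frac{w}{7} + \frac{m}{7}\right) = 3 - \frac{m}{7} + \frac{w}{7}$)
$t = 60$ ($t = 10 \cdot 6 = 60$)
$y{\left(-5,k{\left(O{\left(4,-3 \right)},4 \right)} \right)} D{\left(t \right)} = - 4 \sqrt{73 + 60} = - 4 \sqrt{133}$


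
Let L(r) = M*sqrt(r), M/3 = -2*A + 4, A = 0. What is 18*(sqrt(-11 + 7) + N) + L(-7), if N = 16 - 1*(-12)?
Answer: 504 + 36*I + 12*I*sqrt(7) ≈ 504.0 + 67.749*I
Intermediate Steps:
M = 12 (M = 3*(-2*0 + 4) = 3*(0 + 4) = 3*4 = 12)
N = 28 (N = 16 + 12 = 28)
L(r) = 12*sqrt(r)
18*(sqrt(-11 + 7) + N) + L(-7) = 18*(sqrt(-11 + 7) + 28) + 12*sqrt(-7) = 18*(sqrt(-4) + 28) + 12*(I*sqrt(7)) = 18*(2*I + 28) + 12*I*sqrt(7) = 18*(28 + 2*I) + 12*I*sqrt(7) = (504 + 36*I) + 12*I*sqrt(7) = 504 + 36*I + 12*I*sqrt(7)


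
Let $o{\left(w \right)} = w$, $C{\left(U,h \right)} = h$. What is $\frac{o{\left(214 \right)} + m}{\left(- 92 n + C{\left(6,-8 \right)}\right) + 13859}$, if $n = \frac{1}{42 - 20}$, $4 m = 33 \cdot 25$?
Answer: $\frac{451}{14860} \approx 0.03035$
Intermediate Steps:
$m = \frac{825}{4}$ ($m = \frac{33 \cdot 25}{4} = \frac{1}{4} \cdot 825 = \frac{825}{4} \approx 206.25$)
$n = \frac{1}{22} \approx 0.045455$
$\frac{o{\left(214 \right)} + m}{\left(- 92 n + C{\left(6,-8 \right)}\right) + 13859} = \frac{214 + \frac{825}{4}}{\left(\left(-92\right) \frac{1}{22} - 8\right) + 13859} = \frac{1681}{4 \left(\left(- \frac{46}{11} - 8\right) + 13859\right)} = \frac{1681}{4 \left(- \frac{134}{11} + 13859\right)} = \frac{1681}{4 \cdot \frac{152315}{11}} = \frac{1681}{4} \cdot \frac{11}{152315} = \frac{451}{14860}$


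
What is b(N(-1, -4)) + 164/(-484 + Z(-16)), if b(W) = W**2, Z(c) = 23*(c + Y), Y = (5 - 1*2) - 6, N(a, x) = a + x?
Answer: 22861/921 ≈ 24.822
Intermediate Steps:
Y = -3 (Y = (5 - 2) - 6 = 3 - 6 = -3)
Z(c) = -69 + 23*c (Z(c) = 23*(c - 3) = 23*(-3 + c) = -69 + 23*c)
b(N(-1, -4)) + 164/(-484 + Z(-16)) = (-1 - 4)**2 + 164/(-484 + (-69 + 23*(-16))) = (-5)**2 + 164/(-484 + (-69 - 368)) = 25 + 164/(-484 - 437) = 25 + 164/(-921) = 25 + 164*(-1/921) = 25 - 164/921 = 22861/921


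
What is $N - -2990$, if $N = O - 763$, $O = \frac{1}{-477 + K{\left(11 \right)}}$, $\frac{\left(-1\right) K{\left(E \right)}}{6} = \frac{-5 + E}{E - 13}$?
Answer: $\frac{1022192}{459} \approx 2227.0$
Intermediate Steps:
$K{\left(E \right)} = - \frac{6 \left(-5 + E\right)}{-13 + E}$ ($K{\left(E \right)} = - 6 \frac{-5 + E}{E - 13} = - 6 \frac{-5 + E}{-13 + E} = - \frac{6 \left(-5 + E\right)}{-13 + E}$)
$O = - \frac{1}{459}$ ($O = \frac{1}{-477 + \frac{6 \left(5 - 11\right)}{-13 + 11}} = \frac{1}{-477 + \frac{6 \left(5 - 11\right)}{-2}} = \frac{1}{-477 + 6 \left(- \frac{1}{2}\right) \left(-6\right)} = \frac{1}{-477 + 18} = \frac{1}{-459} = - \frac{1}{459} \approx -0.0021787$)
$N = - \frac{350218}{459}$ ($N = - \frac{1}{459} - 763 = - \frac{350218}{459} \approx -763.0$)
$N - -2990 = - \frac{350218}{459} - -2990 = - \frac{350218}{459} + 2990 = \frac{1022192}{459}$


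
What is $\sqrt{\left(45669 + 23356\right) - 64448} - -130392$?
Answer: $130392 + \sqrt{4577} \approx 1.3046 \cdot 10^{5}$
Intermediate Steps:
$\sqrt{\left(45669 + 23356\right) - 64448} - -130392 = \sqrt{69025 - 64448} + 130392 = \sqrt{4577} + 130392 = 130392 + \sqrt{4577}$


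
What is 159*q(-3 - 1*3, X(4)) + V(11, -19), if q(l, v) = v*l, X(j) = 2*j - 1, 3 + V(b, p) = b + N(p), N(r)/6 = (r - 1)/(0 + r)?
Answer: -126610/19 ≈ -6663.7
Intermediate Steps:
N(r) = 6*(-1 + r)/r (N(r) = 6*((r - 1)/(0 + r)) = 6*((-1 + r)/r) = 6*(-1 + r)/r)
V(b, p) = 3 + b - 6/p (V(b, p) = -3 + (b + (6 - 6/p)) = -3 + (6 + b - 6/p) = 3 + b - 6/p)
X(j) = -1 + 2*j
q(l, v) = l*v
159*q(-3 - 1*3, X(4)) + V(11, -19) = 159*((-3 - 1*3)*(-1 + 2*4)) + (3 + 11 - 6/(-19)) = 159*((-3 - 3)*(-1 + 8)) + (3 + 11 - 6*(-1/19)) = 159*(-6*7) + (3 + 11 + 6/19) = 159*(-42) + 272/19 = -6678 + 272/19 = -126610/19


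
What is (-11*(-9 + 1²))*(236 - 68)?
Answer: 14784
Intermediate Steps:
(-11*(-9 + 1²))*(236 - 68) = -11*(-9 + 1)*168 = -11*(-8)*168 = 88*168 = 14784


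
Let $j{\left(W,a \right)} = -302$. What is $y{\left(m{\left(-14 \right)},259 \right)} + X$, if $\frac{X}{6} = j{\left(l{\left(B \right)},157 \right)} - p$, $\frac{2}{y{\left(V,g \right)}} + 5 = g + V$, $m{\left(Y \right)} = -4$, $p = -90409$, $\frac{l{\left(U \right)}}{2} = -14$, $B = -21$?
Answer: $\frac{67580251}{125} \approx 5.4064 \cdot 10^{5}$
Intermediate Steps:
$l{\left(U \right)} = -28$ ($l{\left(U \right)} = 2 \left(-14\right) = -28$)
$y{\left(V,g \right)} = \frac{2}{-5 + V + g}$ ($y{\left(V,g \right)} = \frac{2}{-5 + \left(g + V\right)} = \frac{2}{-5 + \left(V + g\right)} = \frac{2}{-5 + V + g}$)
$X = 540642$ ($X = 6 \left(-302 - -90409\right) = 6 \left(-302 + 90409\right) = 6 \cdot 90107 = 540642$)
$y{\left(m{\left(-14 \right)},259 \right)} + X = \frac{2}{-5 - 4 + 259} + 540642 = \frac{2}{250} + 540642 = 2 \cdot \frac{1}{250} + 540642 = \frac{1}{125} + 540642 = \frac{67580251}{125}$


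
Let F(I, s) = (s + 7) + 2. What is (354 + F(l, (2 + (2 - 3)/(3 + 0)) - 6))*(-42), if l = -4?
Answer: -15064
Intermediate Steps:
F(I, s) = 9 + s (F(I, s) = (7 + s) + 2 = 9 + s)
(354 + F(l, (2 + (2 - 3)/(3 + 0)) - 6))*(-42) = (354 + (9 + ((2 + (2 - 3)/(3 + 0)) - 6)))*(-42) = (354 + (9 + ((2 - 1/3) - 6)))*(-42) = (354 + (9 + ((2 - 1*⅓) - 6)))*(-42) = (354 + (9 + ((2 - ⅓) - 6)))*(-42) = (354 + (9 + (5/3 - 6)))*(-42) = (354 + (9 - 13/3))*(-42) = (354 + 14/3)*(-42) = (1076/3)*(-42) = -15064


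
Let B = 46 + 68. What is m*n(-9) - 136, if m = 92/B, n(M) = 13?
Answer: -7154/57 ≈ -125.51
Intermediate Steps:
B = 114
m = 46/57 (m = 92/114 = 92*(1/114) = 46/57 ≈ 0.80702)
m*n(-9) - 136 = (46/57)*13 - 136 = 598/57 - 136 = -7154/57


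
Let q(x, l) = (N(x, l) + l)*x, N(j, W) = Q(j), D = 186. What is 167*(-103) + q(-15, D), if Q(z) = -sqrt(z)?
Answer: -19991 + 15*I*sqrt(15) ≈ -19991.0 + 58.095*I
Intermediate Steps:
N(j, W) = -sqrt(j)
q(x, l) = x*(l - sqrt(x)) (q(x, l) = (-sqrt(x) + l)*x = (l - sqrt(x))*x = x*(l - sqrt(x)))
167*(-103) + q(-15, D) = 167*(-103) - 15*(186 - sqrt(-15)) = -17201 - 15*(186 - I*sqrt(15)) = -17201 + (-2790 + 15*I*sqrt(15)) = -19991 + 15*I*sqrt(15)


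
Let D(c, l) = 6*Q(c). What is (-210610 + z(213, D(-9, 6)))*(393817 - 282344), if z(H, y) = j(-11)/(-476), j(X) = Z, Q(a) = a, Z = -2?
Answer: -5587604078667/238 ≈ -2.3477e+10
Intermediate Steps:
j(X) = -2
D(c, l) = 6*c
z(H, y) = 1/238 (z(H, y) = -2/(-476) = -2*(-1/476) = 1/238)
(-210610 + z(213, D(-9, 6)))*(393817 - 282344) = (-210610 + 1/238)*(393817 - 282344) = -50125179/238*111473 = -5587604078667/238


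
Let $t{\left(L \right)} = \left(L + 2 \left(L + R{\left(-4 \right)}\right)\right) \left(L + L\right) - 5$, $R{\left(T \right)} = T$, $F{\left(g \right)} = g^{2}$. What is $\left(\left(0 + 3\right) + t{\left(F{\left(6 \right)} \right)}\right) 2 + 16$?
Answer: $14412$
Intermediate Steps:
$t{\left(L \right)} = -5 + 2 L \left(-8 + 3 L\right)$ ($t{\left(L \right)} = \left(L + 2 \left(L - 4\right)\right) \left(L + L\right) - 5 = \left(L + 2 \left(-4 + L\right)\right) 2 L - 5 = \left(L + \left(-8 + 2 L\right)\right) 2 L - 5 = \left(-8 + 3 L\right) 2 L - 5 = 2 L \left(-8 + 3 L\right) - 5 = -5 + 2 L \left(-8 + 3 L\right)$)
$\left(\left(0 + 3\right) + t{\left(F{\left(6 \right)} \right)}\right) 2 + 16 = \left(\left(0 + 3\right) - \left(5 - 7776 + 576\right)\right) 2 + 16 = \left(3 - \left(581 - 7776\right)\right) 2 + 16 = \left(3 - -7195\right) 2 + 16 = \left(3 + 7195\right) 2 + 16 = 7198 \cdot 2 + 16 = 14396 + 16 = 14412$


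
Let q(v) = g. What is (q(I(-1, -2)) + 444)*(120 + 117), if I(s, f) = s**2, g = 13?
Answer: 108309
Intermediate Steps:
q(v) = 13
(q(I(-1, -2)) + 444)*(120 + 117) = (13 + 444)*(120 + 117) = 457*237 = 108309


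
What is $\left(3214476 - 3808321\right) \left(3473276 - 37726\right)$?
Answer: $-2040184189750$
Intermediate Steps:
$\left(3214476 - 3808321\right) \left(3473276 - 37726\right) = \left(-593845\right) 3435550 = -2040184189750$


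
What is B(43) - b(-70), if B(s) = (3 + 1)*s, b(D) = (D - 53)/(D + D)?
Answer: 23957/140 ≈ 171.12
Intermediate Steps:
b(D) = (-53 + D)/(2*D) (b(D) = (-53 + D)/((2*D)) = (-53 + D)*(1/(2*D)) = (-53 + D)/(2*D))
B(s) = 4*s
B(43) - b(-70) = 4*43 - (-53 - 70)/(2*(-70)) = 172 - (-1)*(-123)/(2*70) = 172 - 1*123/140 = 172 - 123/140 = 23957/140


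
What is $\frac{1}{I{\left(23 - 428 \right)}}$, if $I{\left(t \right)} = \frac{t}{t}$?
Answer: $1$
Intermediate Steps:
$I{\left(t \right)} = 1$
$\frac{1}{I{\left(23 - 428 \right)}} = 1^{-1} = 1$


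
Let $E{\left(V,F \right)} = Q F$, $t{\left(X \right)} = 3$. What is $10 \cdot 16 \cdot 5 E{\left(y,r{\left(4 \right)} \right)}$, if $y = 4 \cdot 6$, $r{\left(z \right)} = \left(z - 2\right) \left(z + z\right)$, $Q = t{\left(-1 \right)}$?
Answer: $38400$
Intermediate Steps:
$Q = 3$
$r{\left(z \right)} = 2 z \left(-2 + z\right)$ ($r{\left(z \right)} = \left(-2 + z\right) 2 z = 2 z \left(-2 + z\right)$)
$y = 24$
$E{\left(V,F \right)} = 3 F$
$10 \cdot 16 \cdot 5 E{\left(y,r{\left(4 \right)} \right)} = 10 \cdot 16 \cdot 5 \cdot 3 \cdot 2 \cdot 4 \left(-2 + 4\right) = 160 \cdot 5 \cdot 3 \cdot 2 \cdot 4 \cdot 2 = 160 \cdot 5 \cdot 3 \cdot 16 = 160 \cdot 5 \cdot 48 = 160 \cdot 240 = 38400$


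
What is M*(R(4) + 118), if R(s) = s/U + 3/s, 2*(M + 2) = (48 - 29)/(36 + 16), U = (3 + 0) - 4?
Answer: -86751/416 ≈ -208.54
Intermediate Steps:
U = -1 (U = 3 - 4 = -1)
M = -189/104 (M = -2 + ((48 - 29)/(36 + 16))/2 = -2 + (19/52)/2 = -2 + (19*(1/52))/2 = -2 + (½)*(19/52) = -2 + 19/104 = -189/104 ≈ -1.8173)
R(s) = -s + 3/s (R(s) = s/(-1) + 3/s = s*(-1) + 3/s = -s + 3/s)
M*(R(4) + 118) = -189*((-1*4 + 3/4) + 118)/104 = -189*((-4 + 3*(¼)) + 118)/104 = -189*((-4 + ¾) + 118)/104 = -189*(-13/4 + 118)/104 = -189/104*459/4 = -86751/416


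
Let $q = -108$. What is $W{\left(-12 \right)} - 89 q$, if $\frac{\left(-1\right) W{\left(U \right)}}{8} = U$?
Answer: $9708$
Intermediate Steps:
$W{\left(U \right)} = - 8 U$
$W{\left(-12 \right)} - 89 q = \left(-8\right) \left(-12\right) - -9612 = 96 + 9612 = 9708$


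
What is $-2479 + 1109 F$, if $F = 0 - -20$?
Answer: $19701$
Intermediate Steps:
$F = 20$ ($F = 0 + 20 = 20$)
$-2479 + 1109 F = -2479 + 1109 \cdot 20 = -2479 + 22180 = 19701$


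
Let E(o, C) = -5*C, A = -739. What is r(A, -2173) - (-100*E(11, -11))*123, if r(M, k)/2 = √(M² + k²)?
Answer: 676500 + 10*√210722 ≈ 6.8109e+5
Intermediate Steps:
r(M, k) = 2*√(M² + k²)
r(A, -2173) - (-100*E(11, -11))*123 = 2*√((-739)² + (-2173)²) - (-(-500)*(-11))*123 = 2*√(546121 + 4721929) - (-100*55)*123 = 2*√5268050 - (-5500)*123 = 2*(5*√210722) - 1*(-676500) = 10*√210722 + 676500 = 676500 + 10*√210722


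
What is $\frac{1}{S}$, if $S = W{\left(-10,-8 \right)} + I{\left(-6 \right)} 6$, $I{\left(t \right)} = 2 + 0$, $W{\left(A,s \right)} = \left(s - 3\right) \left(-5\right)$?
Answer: $\frac{1}{67} \approx 0.014925$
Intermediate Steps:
$W{\left(A,s \right)} = 15 - 5 s$ ($W{\left(A,s \right)} = \left(s - 3\right) \left(-5\right) = \left(-3 + s\right) \left(-5\right) = 15 - 5 s$)
$I{\left(t \right)} = 2$
$S = 67$ ($S = \left(15 - -40\right) + 2 \cdot 6 = \left(15 + 40\right) + 12 = 55 + 12 = 67$)
$\frac{1}{S} = \frac{1}{67}$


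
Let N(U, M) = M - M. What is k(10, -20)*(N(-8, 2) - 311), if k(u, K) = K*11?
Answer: 68420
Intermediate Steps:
k(u, K) = 11*K
N(U, M) = 0
k(10, -20)*(N(-8, 2) - 311) = (11*(-20))*(0 - 311) = -220*(-311) = 68420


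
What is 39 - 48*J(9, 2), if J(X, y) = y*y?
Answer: -153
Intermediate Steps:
J(X, y) = y²
39 - 48*J(9, 2) = 39 - 48*2² = 39 - 48*4 = 39 - 192 = -153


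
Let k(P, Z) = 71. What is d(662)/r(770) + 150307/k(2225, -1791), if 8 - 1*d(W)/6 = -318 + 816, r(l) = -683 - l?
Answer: 3078941/1453 ≈ 2119.0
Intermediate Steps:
d(W) = -2940 (d(W) = 48 - 6*(-318 + 816) = 48 - 6*498 = 48 - 2988 = -2940)
d(662)/r(770) + 150307/k(2225, -1791) = -2940/(-683 - 1*770) + 150307/71 = -2940/(-683 - 770) + 150307*(1/71) = -2940/(-1453) + 2117 = -2940*(-1/1453) + 2117 = 2940/1453 + 2117 = 3078941/1453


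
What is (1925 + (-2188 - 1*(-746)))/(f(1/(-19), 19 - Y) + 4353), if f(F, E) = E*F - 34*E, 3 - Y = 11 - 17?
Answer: 1311/10891 ≈ 0.12037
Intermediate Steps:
Y = 9 (Y = 3 - (11 - 17) = 3 - 1*(-6) = 3 + 6 = 9)
f(F, E) = -34*E + E*F
(1925 + (-2188 - 1*(-746)))/(f(1/(-19), 19 - Y) + 4353) = (1925 + (-2188 - 1*(-746)))/((19 - 1*9)*(-34 + 1/(-19)) + 4353) = (1925 + (-2188 + 746))/((19 - 9)*(-34 - 1/19) + 4353) = (1925 - 1442)/(10*(-647/19) + 4353) = 483/(-6470/19 + 4353) = 483/(76237/19) = 483*(19/76237) = 1311/10891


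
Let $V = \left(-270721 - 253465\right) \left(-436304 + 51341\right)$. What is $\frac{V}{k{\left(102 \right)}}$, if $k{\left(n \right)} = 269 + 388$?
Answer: $\frac{67264071706}{219} \approx 3.0714 \cdot 10^{8}$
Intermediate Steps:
$k{\left(n \right)} = 657$
$V = 201792215118$ ($V = \left(-524186\right) \left(-384963\right) = 201792215118$)
$\frac{V}{k{\left(102 \right)}} = \frac{201792215118}{657} = 201792215118 \cdot \frac{1}{657} = \frac{67264071706}{219}$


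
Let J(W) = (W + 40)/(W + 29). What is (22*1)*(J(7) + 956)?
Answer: 379093/18 ≈ 21061.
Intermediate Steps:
J(W) = (40 + W)/(29 + W)
(22*1)*(J(7) + 956) = (22*1)*((40 + 7)/(29 + 7) + 956) = 22*(47/36 + 956) = 22*(34463/36) = 379093/18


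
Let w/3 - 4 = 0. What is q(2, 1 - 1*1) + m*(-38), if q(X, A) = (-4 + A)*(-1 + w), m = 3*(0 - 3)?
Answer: 298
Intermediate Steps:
w = 12 (w = 12 + 3*0 = 12 + 0 = 12)
m = -9 (m = 3*(-3) = -9)
q(X, A) = -44 + 11*A (q(X, A) = (-4 + A)*(-1 + 12) = (-4 + A)*11 = -44 + 11*A)
q(2, 1 - 1*1) + m*(-38) = (-44 + 11*(1 - 1*1)) - 9*(-38) = (-44 + 11*(1 - 1)) + 342 = (-44 + 11*0) + 342 = (-44 + 0) + 342 = -44 + 342 = 298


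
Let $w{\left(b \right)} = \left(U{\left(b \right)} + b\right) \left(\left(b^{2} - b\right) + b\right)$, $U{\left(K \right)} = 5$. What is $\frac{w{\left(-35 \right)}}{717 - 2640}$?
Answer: $\frac{12250}{641} \approx 19.111$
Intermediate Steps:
$w{\left(b \right)} = b^{2} \left(5 + b\right)$ ($w{\left(b \right)} = \left(5 + b\right) \left(\left(b^{2} - b\right) + b\right) = \left(5 + b\right) b^{2} = b^{2} \left(5 + b\right)$)
$\frac{w{\left(-35 \right)}}{717 - 2640} = \frac{\left(-35\right)^{2} \left(5 - 35\right)}{717 - 2640} = \frac{1225 \left(-30\right)}{717 - 2640} = - \frac{36750}{-1923} = \left(-36750\right) \left(- \frac{1}{1923}\right) = \frac{12250}{641}$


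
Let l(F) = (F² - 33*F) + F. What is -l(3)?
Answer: 87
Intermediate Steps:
l(F) = F² - 32*F
-l(3) = -3*(-32 + 3) = -3*(-29) = -1*(-87) = 87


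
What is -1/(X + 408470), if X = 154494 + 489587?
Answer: -1/1052551 ≈ -9.5007e-7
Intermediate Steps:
X = 644081
-1/(X + 408470) = -1/(644081 + 408470) = -1/1052551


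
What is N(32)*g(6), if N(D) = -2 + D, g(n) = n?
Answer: 180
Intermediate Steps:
N(32)*g(6) = (-2 + 32)*6 = 30*6 = 180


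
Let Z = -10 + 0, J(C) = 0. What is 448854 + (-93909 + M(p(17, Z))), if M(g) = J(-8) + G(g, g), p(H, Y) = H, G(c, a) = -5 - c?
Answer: 354923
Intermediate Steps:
Z = -10
M(g) = -5 - g (M(g) = 0 + (-5 - g) = -5 - g)
448854 + (-93909 + M(p(17, Z))) = 448854 + (-93909 + (-5 - 1*17)) = 448854 + (-93909 + (-5 - 17)) = 448854 + (-93909 - 22) = 448854 - 93931 = 354923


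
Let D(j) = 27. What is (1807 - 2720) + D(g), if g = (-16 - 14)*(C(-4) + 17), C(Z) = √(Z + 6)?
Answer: -886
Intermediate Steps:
C(Z) = √(6 + Z)
g = -510 - 30*√2 (g = (-16 - 14)*(√(6 - 4) + 17) = -30*(√2 + 17) = -30*(17 + √2) = -510 - 30*√2 ≈ -552.43)
(1807 - 2720) + D(g) = (1807 - 2720) + 27 = -913 + 27 = -886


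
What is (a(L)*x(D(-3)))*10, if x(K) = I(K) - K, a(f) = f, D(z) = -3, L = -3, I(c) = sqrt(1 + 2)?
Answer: -90 - 30*sqrt(3) ≈ -141.96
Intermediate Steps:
I(c) = sqrt(3)
x(K) = sqrt(3) - K
(a(L)*x(D(-3)))*10 = -3*(sqrt(3) - 1*(-3))*10 = -3*(sqrt(3) + 3)*10 = -3*(3 + sqrt(3))*10 = (-9 - 3*sqrt(3))*10 = -90 - 30*sqrt(3)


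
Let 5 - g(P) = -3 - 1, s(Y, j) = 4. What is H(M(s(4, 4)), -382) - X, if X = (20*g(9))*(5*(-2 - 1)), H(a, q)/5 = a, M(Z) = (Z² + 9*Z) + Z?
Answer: 2980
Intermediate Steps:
g(P) = 9 (g(P) = 5 - (-3 - 1) = 5 - 1*(-4) = 5 + 4 = 9)
M(Z) = Z² + 10*Z
H(a, q) = 5*a
X = -2700 (X = (20*9)*(5*(-2 - 1)) = 180*(5*(-3)) = 180*(-15) = -2700)
H(M(s(4, 4)), -382) - X = 5*(4*(10 + 4)) - 1*(-2700) = 5*(4*14) + 2700 = 5*56 + 2700 = 280 + 2700 = 2980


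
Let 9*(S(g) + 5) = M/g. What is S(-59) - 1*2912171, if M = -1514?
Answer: -1546363942/531 ≈ -2.9122e+6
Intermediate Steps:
S(g) = -5 - 1514/(9*g) (S(g) = -5 + (-1514/g)/9 = -5 - 1514/(9*g))
S(-59) - 1*2912171 = (-5 - 1514/9/(-59)) - 1*2912171 = (-5 - 1514/9*(-1/59)) - 2912171 = (-5 + 1514/531) - 2912171 = -1141/531 - 2912171 = -1546363942/531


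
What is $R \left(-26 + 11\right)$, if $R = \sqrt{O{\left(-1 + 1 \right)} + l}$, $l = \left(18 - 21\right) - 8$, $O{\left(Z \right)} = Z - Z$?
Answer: $- 15 i \sqrt{11} \approx - 49.749 i$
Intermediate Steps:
$O{\left(Z \right)} = 0$
$l = -11$ ($l = -3 - 8 = -11$)
$R = i \sqrt{11}$ ($R = \sqrt{0 - 11} = \sqrt{-11} = i \sqrt{11} \approx 3.3166 i$)
$R \left(-26 + 11\right) = i \sqrt{11} \left(-26 + 11\right) = i \sqrt{11} \left(-15\right) = - 15 i \sqrt{11}$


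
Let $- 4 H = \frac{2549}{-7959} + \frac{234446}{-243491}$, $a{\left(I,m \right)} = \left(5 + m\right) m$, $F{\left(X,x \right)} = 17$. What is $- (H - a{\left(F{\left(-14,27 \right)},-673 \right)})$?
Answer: $\frac{3484918501734191}{7751779476} \approx 4.4956 \cdot 10^{5}$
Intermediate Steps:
$a{\left(I,m \right)} = m \left(5 + m\right)$
$H = \frac{2486614273}{7751779476}$ ($H = - \frac{\frac{2549}{-7959} + \frac{234446}{-243491}}{4} = - \frac{2549 \left(- \frac{1}{7959}\right) + 234446 \left(- \frac{1}{243491}\right)}{4} = - \frac{- \frac{2549}{7959} - \frac{234446}{243491}}{4} = \left(- \frac{1}{4}\right) \left(- \frac{2486614273}{1937944869}\right) = \frac{2486614273}{7751779476} \approx 0.32078$)
$- (H - a{\left(F{\left(-14,27 \right)},-673 \right)}) = - (\frac{2486614273}{7751779476} - - 673 \left(5 - 673\right)) = - (\frac{2486614273}{7751779476} - \left(-673\right) \left(-668\right)) = - (\frac{2486614273}{7751779476} - 449564) = \left(-1\right) \left(- \frac{3484918501734191}{7751779476}\right) = \frac{3484918501734191}{7751779476}$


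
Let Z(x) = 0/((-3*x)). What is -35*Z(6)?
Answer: 0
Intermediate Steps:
Z(x) = 0 (Z(x) = 0*(-1/(3*x)) = 0)
-35*Z(6) = -35*0 = 0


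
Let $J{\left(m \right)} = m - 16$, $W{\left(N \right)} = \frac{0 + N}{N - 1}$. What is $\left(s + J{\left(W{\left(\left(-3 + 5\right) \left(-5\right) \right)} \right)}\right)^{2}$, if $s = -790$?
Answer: $\frac{78428736}{121} \approx 6.4817 \cdot 10^{5}$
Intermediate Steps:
$W{\left(N \right)} = \frac{N}{-1 + N}$
$J{\left(m \right)} = -16 + m$
$\left(s + J{\left(W{\left(\left(-3 + 5\right) \left(-5\right) \right)} \right)}\right)^{2} = \left(-790 - \left(16 - \frac{\left(-3 + 5\right) \left(-5\right)}{-1 + \left(-3 + 5\right) \left(-5\right)}\right)\right)^{2} = \left(-790 - \left(16 - \frac{2 \left(-5\right)}{-1 + 2 \left(-5\right)}\right)\right)^{2} = \left(-790 - \left(16 + \frac{10}{-1 - 10}\right)\right)^{2} = \left(-790 - \left(16 + \frac{10}{-11}\right)\right)^{2} = \left(-790 - \frac{166}{11}\right)^{2} = \left(- \frac{8856}{11}\right)^{2} = \frac{78428736}{121}$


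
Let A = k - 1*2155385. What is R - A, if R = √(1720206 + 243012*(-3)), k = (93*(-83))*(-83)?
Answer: 1514708 + 3*√110130 ≈ 1.5157e+6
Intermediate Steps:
k = 640677 (k = -7719*(-83) = 640677)
R = 3*√110130 (R = √(1720206 - 729036) = √991170 = 3*√110130 ≈ 995.58)
A = -1514708 (A = 640677 - 1*2155385 = 640677 - 2155385 = -1514708)
R - A = 3*√110130 - 1*(-1514708) = 3*√110130 + 1514708 = 1514708 + 3*√110130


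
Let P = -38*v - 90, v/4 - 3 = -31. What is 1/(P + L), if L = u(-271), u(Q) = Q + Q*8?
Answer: 1/1727 ≈ 0.00057904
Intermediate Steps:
v = -112 (v = 12 + 4*(-31) = 12 - 124 = -112)
u(Q) = 9*Q (u(Q) = Q + 8*Q = 9*Q)
L = -2439 (L = 9*(-271) = -2439)
P = 4166 (P = -38*(-112) - 90 = 4256 - 90 = 4166)
1/(P + L) = 1/(4166 - 2439) = 1/1727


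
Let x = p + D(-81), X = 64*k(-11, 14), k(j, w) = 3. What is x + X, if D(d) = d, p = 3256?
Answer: 3367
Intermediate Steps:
X = 192 (X = 64*3 = 192)
x = 3175 (x = 3256 - 81 = 3175)
x + X = 3175 + 192 = 3367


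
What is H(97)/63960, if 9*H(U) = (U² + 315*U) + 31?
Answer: 7999/115128 ≈ 0.069479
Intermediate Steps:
H(U) = 31/9 + 35*U + U²/9 (H(U) = ((U² + 315*U) + 31)/9 = (31 + U² + 315*U)/9 = 31/9 + 35*U + U²/9)
H(97)/63960 = (31/9 + 35*97 + (⅑)*97²)/63960 = (31/9 + 3395 + (⅑)*9409)*(1/63960) = (31/9 + 3395 + 9409/9)*(1/63960) = (39995/9)*(1/63960) = 7999/115128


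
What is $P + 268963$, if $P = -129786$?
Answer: $139177$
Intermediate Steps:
$P + 268963 = -129786 + 268963 = 139177$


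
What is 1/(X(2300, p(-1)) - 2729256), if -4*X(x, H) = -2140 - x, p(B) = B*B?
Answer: -1/2728146 ≈ -3.6655e-7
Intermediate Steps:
p(B) = B²
X(x, H) = 535 + x/4 (X(x, H) = -(-2140 - x)/4 = 535 + x/4)
1/(X(2300, p(-1)) - 2729256) = 1/((535 + (¼)*2300) - 2729256) = 1/((535 + 575) - 2729256) = 1/(1110 - 2729256) = 1/(-2728146) = -1/2728146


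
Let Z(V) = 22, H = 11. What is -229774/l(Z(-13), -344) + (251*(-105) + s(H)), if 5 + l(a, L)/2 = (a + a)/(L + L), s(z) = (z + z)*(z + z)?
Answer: -2773077/871 ≈ -3183.8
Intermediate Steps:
s(z) = 4*z**2 (s(z) = (2*z)*(2*z) = 4*z**2)
l(a, L) = -10 + 2*a/L (l(a, L) = -10 + 2*((a + a)/(L + L)) = -10 + 2*((2*a)/((2*L))) = -10 + 2*((2*a)*(1/(2*L))) = -10 + 2*(a/L) = -10 + 2*a/L)
-229774/l(Z(-13), -344) + (251*(-105) + s(H)) = -229774/(-10 + 2*22/(-344)) + (251*(-105) + 4*11**2) = -229774/(-10 + 2*22*(-1/344)) + (-26355 + 4*121) = -229774/(-10 - 11/86) + (-26355 + 484) = -229774/(-871/86) - 25871 = -229774*(-86/871) - 25871 = 19760564/871 - 25871 = -2773077/871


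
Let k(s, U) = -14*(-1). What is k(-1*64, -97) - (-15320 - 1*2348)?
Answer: 17682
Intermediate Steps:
k(s, U) = 14
k(-1*64, -97) - (-15320 - 1*2348) = 14 - (-15320 - 1*2348) = 14 - (-15320 - 2348) = 14 - 1*(-17668) = 14 + 17668 = 17682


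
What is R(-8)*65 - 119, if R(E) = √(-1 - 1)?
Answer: -119 + 65*I*√2 ≈ -119.0 + 91.924*I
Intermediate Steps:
R(E) = I*√2 (R(E) = √(-2) = I*√2)
R(-8)*65 - 119 = (I*√2)*65 - 119 = 65*I*√2 - 119 = -119 + 65*I*√2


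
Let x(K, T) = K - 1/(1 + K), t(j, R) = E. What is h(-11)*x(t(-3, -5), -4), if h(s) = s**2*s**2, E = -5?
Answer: -278179/4 ≈ -69545.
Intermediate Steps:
t(j, R) = -5
h(s) = s**4
h(-11)*x(t(-3, -5), -4) = (-11)**4*((-1 - 5 + (-5)**2)/(1 - 5)) = 14641*((-1 - 5 + 25)/(-4)) = 14641*(-1/4*19) = 14641*(-19/4) = -278179/4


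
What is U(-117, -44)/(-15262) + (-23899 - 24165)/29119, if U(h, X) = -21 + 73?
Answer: -28271806/17092853 ≈ -1.6540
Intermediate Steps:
U(h, X) = 52
U(-117, -44)/(-15262) + (-23899 - 24165)/29119 = 52/(-15262) + (-23899 - 24165)/29119 = 52*(-1/15262) - 48064*1/29119 = -2/587 - 48064/29119 = -28271806/17092853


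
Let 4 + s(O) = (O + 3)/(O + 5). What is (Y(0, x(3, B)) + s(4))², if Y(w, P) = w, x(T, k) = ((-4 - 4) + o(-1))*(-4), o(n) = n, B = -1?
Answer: 841/81 ≈ 10.383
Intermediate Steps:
x(T, k) = 36 (x(T, k) = ((-4 - 4) - 1)*(-4) = (-8 - 1)*(-4) = -9*(-4) = 36)
s(O) = -4 + (3 + O)/(5 + O) (s(O) = -4 + (O + 3)/(O + 5) = -4 + (3 + O)/(5 + O))
(Y(0, x(3, B)) + s(4))² = (0 + (-17 - 3*4)/(5 + 4))² = (0 + (-17 - 12)/9)² = (0 + (⅑)*(-29))² = (0 - 29/9)² = (-29/9)² = 841/81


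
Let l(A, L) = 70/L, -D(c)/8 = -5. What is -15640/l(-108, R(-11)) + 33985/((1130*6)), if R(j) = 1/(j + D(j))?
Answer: -740993/275268 ≈ -2.6919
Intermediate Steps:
D(c) = 40 (D(c) = -8*(-5) = 40)
R(j) = 1/(40 + j) (R(j) = 1/(j + 40) = 1/(40 + j))
-15640/l(-108, R(-11)) + 33985/((1130*6)) = -15640*1/(70*(40 - 11)) + 33985/((1130*6)) = -15640/(70/(1/29)) + 33985/6780 = -15640/(70/(1/29)) + 33985*(1/6780) = -15640/(70*29) + 6797/1356 = -15640/2030 + 6797/1356 = -15640*1/2030 + 6797/1356 = -1564/203 + 6797/1356 = -740993/275268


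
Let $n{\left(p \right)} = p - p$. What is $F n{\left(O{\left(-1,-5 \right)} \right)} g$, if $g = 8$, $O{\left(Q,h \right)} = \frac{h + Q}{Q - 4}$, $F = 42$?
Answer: $0$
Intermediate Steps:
$O{\left(Q,h \right)} = \frac{Q + h}{-4 + Q}$
$n{\left(p \right)} = 0$
$F n{\left(O{\left(-1,-5 \right)} \right)} g = 42 \cdot 0 \cdot 8 = 0 \cdot 8 = 0$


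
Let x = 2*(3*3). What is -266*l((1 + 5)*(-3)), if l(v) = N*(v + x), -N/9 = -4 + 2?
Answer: 0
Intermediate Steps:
x = 18 (x = 2*9 = 18)
N = 18 (N = -9*(-4 + 2) = -9*(-2) = 18)
l(v) = 324 + 18*v (l(v) = 18*(v + 18) = 18*(18 + v) = 324 + 18*v)
-266*l((1 + 5)*(-3)) = -266*(324 + 18*((1 + 5)*(-3))) = -266*(324 + 18*(6*(-3))) = -266*(324 + 18*(-18)) = -266*(324 - 324) = -266*0 = 0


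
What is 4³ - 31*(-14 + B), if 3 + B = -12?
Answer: 963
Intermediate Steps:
B = -15 (B = -3 - 12 = -15)
4³ - 31*(-14 + B) = 4³ - 31*(-14 - 15) = 64 - 31*(-29) = 64 + 899 = 963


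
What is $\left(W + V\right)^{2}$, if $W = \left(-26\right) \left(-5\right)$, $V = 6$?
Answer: $18496$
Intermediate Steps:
$W = 130$
$\left(W + V\right)^{2} = \left(130 + 6\right)^{2} = 136^{2} = 18496$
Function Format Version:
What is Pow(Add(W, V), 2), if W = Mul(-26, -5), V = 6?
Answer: 18496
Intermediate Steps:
W = 130
Pow(Add(W, V), 2) = Pow(Add(130, 6), 2) = Pow(136, 2) = 18496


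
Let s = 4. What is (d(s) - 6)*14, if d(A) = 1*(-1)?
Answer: -98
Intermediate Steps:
d(A) = -1
(d(s) - 6)*14 = (-1 - 6)*14 = -7*14 = -98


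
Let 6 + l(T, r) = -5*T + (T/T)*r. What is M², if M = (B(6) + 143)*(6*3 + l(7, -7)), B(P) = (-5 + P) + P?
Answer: 20250000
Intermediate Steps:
B(P) = -5 + 2*P
l(T, r) = -6 + r - 5*T (l(T, r) = -6 + (-5*T + (T/T)*r) = -6 + (-5*T + 1*r) = -6 + (-5*T + r) = -6 + (r - 5*T) = -6 + r - 5*T)
M = -4500 (M = ((-5 + 2*6) + 143)*(6*3 + (-6 - 7 - 5*7)) = ((-5 + 12) + 143)*(18 + (-6 - 7 - 35)) = (7 + 143)*(18 - 48) = 150*(-30) = -4500)
M² = (-4500)² = 20250000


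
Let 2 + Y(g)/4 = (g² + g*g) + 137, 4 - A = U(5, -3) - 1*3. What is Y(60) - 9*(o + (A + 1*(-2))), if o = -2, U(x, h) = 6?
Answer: 29367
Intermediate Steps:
A = 1 (A = 4 - (6 - 1*3) = 4 - (6 - 3) = 4 - 1*3 = 4 - 3 = 1)
Y(g) = 540 + 8*g² (Y(g) = -8 + 4*((g² + g*g) + 137) = -8 + 4*((g² + g²) + 137) = -8 + 4*(2*g² + 137) = -8 + 4*(137 + 2*g²) = -8 + (548 + 8*g²) = 540 + 8*g²)
Y(60) - 9*(o + (A + 1*(-2))) = (540 + 8*60²) - 9*(-2 + (1 + 1*(-2))) = (540 + 8*3600) - 9*(-2 + (1 - 2)) = (540 + 28800) - 9*(-2 - 1) = 29340 - 9*(-3) = 29340 - 1*(-27) = 29340 + 27 = 29367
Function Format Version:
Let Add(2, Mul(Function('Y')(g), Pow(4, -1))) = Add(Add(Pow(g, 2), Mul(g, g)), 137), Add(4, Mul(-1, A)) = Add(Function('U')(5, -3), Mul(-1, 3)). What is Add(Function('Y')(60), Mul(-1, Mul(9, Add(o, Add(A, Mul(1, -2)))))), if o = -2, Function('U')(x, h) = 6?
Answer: 29367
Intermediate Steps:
A = 1 (A = Add(4, Mul(-1, Add(6, Mul(-1, 3)))) = Add(4, Mul(-1, Add(6, -3))) = Add(4, Mul(-1, 3)) = Add(4, -3) = 1)
Function('Y')(g) = Add(540, Mul(8, Pow(g, 2))) (Function('Y')(g) = Add(-8, Mul(4, Add(Add(Pow(g, 2), Mul(g, g)), 137))) = Add(-8, Mul(4, Add(Add(Pow(g, 2), Pow(g, 2)), 137))) = Add(-8, Mul(4, Add(Mul(2, Pow(g, 2)), 137))) = Add(-8, Mul(4, Add(137, Mul(2, Pow(g, 2))))) = Add(-8, Add(548, Mul(8, Pow(g, 2)))) = Add(540, Mul(8, Pow(g, 2))))
Add(Function('Y')(60), Mul(-1, Mul(9, Add(o, Add(A, Mul(1, -2)))))) = Add(Add(540, Mul(8, Pow(60, 2))), Mul(-1, Mul(9, Add(-2, Add(1, Mul(1, -2)))))) = Add(Add(540, Mul(8, 3600)), Mul(-1, Mul(9, Add(-2, Add(1, -2))))) = Add(Add(540, 28800), Mul(-1, Mul(9, Add(-2, -1)))) = Add(29340, Mul(-1, Mul(9, -3))) = Add(29340, Mul(-1, -27)) = Add(29340, 27) = 29367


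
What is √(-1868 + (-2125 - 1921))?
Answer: I*√5914 ≈ 76.903*I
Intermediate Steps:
√(-1868 + (-2125 - 1921)) = √(-1868 - 4046) = √(-5914) = I*√5914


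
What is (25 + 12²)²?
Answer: 28561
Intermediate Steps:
(25 + 12²)² = (25 + 144)² = 169² = 28561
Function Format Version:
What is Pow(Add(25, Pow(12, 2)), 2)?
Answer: 28561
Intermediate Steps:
Pow(Add(25, Pow(12, 2)), 2) = Pow(Add(25, 144), 2) = Pow(169, 2) = 28561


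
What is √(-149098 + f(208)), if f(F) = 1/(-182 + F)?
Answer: I*√100790222/26 ≈ 386.13*I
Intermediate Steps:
√(-149098 + f(208)) = √(-149098 + 1/(-182 + 208)) = √(-149098 + 1/26) = √(-3876547/26) = I*√100790222/26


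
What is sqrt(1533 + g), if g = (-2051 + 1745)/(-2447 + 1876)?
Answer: sqrt(499995579)/571 ≈ 39.160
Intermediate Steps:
g = 306/571 (g = -306/(-571) = -306*(-1/571) = 306/571 ≈ 0.53590)
sqrt(1533 + g) = sqrt(1533 + 306/571) = sqrt(875649/571) = sqrt(499995579)/571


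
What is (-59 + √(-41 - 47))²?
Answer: 3393 - 236*I*√22 ≈ 3393.0 - 1106.9*I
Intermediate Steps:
(-59 + √(-41 - 47))² = (-59 + √(-88))² = (-59 + 2*I*√22)²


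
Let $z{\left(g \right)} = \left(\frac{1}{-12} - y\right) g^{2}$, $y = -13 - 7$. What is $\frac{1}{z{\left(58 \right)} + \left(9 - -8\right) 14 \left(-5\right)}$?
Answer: $\frac{3}{197429} \approx 1.5195 \cdot 10^{-5}$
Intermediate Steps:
$y = -20$ ($y = -13 - 7 = -20$)
$z{\left(g \right)} = \frac{239 g^{2}}{12}$ ($z{\left(g \right)} = \left(\frac{1}{-12} - -20\right) g^{2} = \left(- \frac{1}{12} + 20\right) g^{2} = \frac{239 g^{2}}{12}$)
$\frac{1}{z{\left(58 \right)} + \left(9 - -8\right) 14 \left(-5\right)} = \frac{1}{\frac{239 \cdot 58^{2}}{12} + \left(9 - -8\right) 14 \left(-5\right)} = \frac{1}{\frac{239}{12} \cdot 3364 + \left(9 + 8\right) 14 \left(-5\right)} = \frac{1}{\frac{200999}{3} + 17 \cdot 14 \left(-5\right)} = \frac{1}{\frac{200999}{3} + 238 \left(-5\right)} = \frac{1}{\frac{200999}{3} - 1190} = \frac{1}{\frac{197429}{3}} = \frac{3}{197429}$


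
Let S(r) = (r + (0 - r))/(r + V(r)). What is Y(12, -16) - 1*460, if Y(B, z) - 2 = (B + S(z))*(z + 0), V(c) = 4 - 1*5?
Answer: -650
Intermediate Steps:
V(c) = -1 (V(c) = 4 - 5 = -1)
S(r) = 0 (S(r) = (r + (0 - r))/(r - 1) = (r - r)/(-1 + r) = 0/(-1 + r) = 0)
Y(B, z) = 2 + B*z (Y(B, z) = 2 + (B + 0)*(z + 0) = 2 + B*z)
Y(12, -16) - 1*460 = (2 + 12*(-16)) - 1*460 = (2 - 192) - 460 = -190 - 460 = -650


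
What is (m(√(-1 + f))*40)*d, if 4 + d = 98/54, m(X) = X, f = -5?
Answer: -2360*I*√6/27 ≈ -214.1*I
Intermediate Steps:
d = -59/27 (d = -4 + 98/54 = -4 + 98*(1/54) = -4 + 49/27 = -59/27 ≈ -2.1852)
(m(√(-1 + f))*40)*d = (√(-1 - 5)*40)*(-59/27) = (√(-6)*40)*(-59/27) = ((I*√6)*40)*(-59/27) = (40*I*√6)*(-59/27) = -2360*I*√6/27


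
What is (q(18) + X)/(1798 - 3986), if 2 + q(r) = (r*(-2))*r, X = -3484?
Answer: 2067/1094 ≈ 1.8894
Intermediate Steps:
q(r) = -2 - 2*r² (q(r) = -2 + (r*(-2))*r = -2 + (-2*r)*r = -2 - 2*r²)
(q(18) + X)/(1798 - 3986) = ((-2 - 2*18²) - 3484)/(1798 - 3986) = ((-2 - 2*324) - 3484)/(-2188) = ((-2 - 648) - 3484)*(-1/2188) = (-650 - 3484)*(-1/2188) = -4134*(-1/2188) = 2067/1094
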